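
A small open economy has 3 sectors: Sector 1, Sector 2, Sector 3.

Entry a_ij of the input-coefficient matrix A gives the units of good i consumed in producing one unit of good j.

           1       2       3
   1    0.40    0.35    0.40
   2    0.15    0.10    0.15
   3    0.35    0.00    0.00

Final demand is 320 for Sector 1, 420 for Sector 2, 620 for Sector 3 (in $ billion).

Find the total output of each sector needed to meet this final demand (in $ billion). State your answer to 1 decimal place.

I − A =
  [   0.60    -0.35    -0.40]
  [  -0.15     0.90    -0.15]
  [  -0.35     0.00     1.00]
Cofactors of I−A, C_ij = (−1)^(i+j)·(minor ij) (rows/columns in the sector order above):
  C_11 = (0.90)(1.00) − (-0.15)(0.00) = 0.9000
  C_12 = −[(-0.15)(1.00) − (-0.15)(-0.35)] = 0.2025
  C_13 = (-0.15)(0.00) − (0.90)(-0.35) = 0.3150
  C_21 = −[(-0.35)(1.00) − (-0.40)(0.00)] = 0.3500
  C_22 = (0.60)(1.00) − (-0.40)(-0.35) = 0.4600
  C_23 = −[(0.60)(0.00) − (-0.35)(-0.35)] = 0.1225
  C_31 = (-0.35)(-0.15) − (-0.40)(0.90) = 0.4125
  C_32 = −[(0.60)(-0.15) − (-0.40)(-0.15)] = 0.1500
  C_33 = (0.60)(0.90) − (-0.35)(-0.15) = 0.4875
det(I−A) = Σ_j (I−A)_1j·C_1j = (0.60)(0.9000) + (-0.35)(0.2025) + (-0.40)(0.3150) = 0.343125
adj(I−A) = Cᵀ =
  [ 0.9000   0.3500   0.4125]
  [ 0.2025   0.4600   0.1500]
  [ 0.3150   0.1225   0.4875]
(I − A)⁻¹ = adj(I−A) / det(I−A) ≈
  [   2.6230     1.0200     1.2022]
  [   0.5902     1.3406     0.4372]
  [   0.9180     0.3570     1.4208]
x = (I − A)⁻¹ d = adj(I−A)·d / det(I−A), with det(I−A) = 0.343125:
  x_1 = (0.9000·320 + 0.3500·420 + 0.4125·620) / 0.343125 = 690.75 / 0.343125 ≈ 2013.1
  x_2 = (0.2025·320 + 0.4600·420 + 0.1500·620) / 0.343125 = 351.00 / 0.343125 ≈ 1023.0
  x_3 = (0.3150·320 + 0.1225·420 + 0.4875·620) / 0.343125 = 454.50 / 0.343125 ≈ 1324.6

x_1 = 2013.1, x_2 = 1023.0, x_3 = 1324.6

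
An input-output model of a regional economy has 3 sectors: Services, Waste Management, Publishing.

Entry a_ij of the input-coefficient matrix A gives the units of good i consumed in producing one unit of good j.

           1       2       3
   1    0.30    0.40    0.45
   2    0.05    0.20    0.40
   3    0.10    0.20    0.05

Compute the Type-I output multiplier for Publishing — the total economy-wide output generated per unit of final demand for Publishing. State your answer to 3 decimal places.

m_3 = 3.402

I − A =
  [   0.70    -0.40    -0.45]
  [  -0.05     0.80    -0.40]
  [  -0.10    -0.20     0.95]
Cofactors of I−A, C_ij = (−1)^(i+j)·(minor ij) (rows/columns in the sector order above):
  C_11 = (0.80)(0.95) − (-0.40)(-0.20) = 0.6800
  C_12 = −[(-0.05)(0.95) − (-0.40)(-0.10)] = 0.0875
  C_13 = (-0.05)(-0.20) − (0.80)(-0.10) = 0.0900
  C_21 = −[(-0.40)(0.95) − (-0.45)(-0.20)] = 0.4700
  C_22 = (0.70)(0.95) − (-0.45)(-0.10) = 0.6200
  C_23 = −[(0.70)(-0.20) − (-0.40)(-0.10)] = 0.1800
  C_31 = (-0.40)(-0.40) − (-0.45)(0.80) = 0.5200
  C_32 = −[(0.70)(-0.40) − (-0.45)(-0.05)] = 0.3025
  C_33 = (0.70)(0.80) − (-0.40)(-0.05) = 0.5400
det(I−A) = Σ_j (I−A)_1j·C_1j = (0.70)(0.6800) + (-0.40)(0.0875) + (-0.45)(0.0900) = 0.4005
adj(I−A) = Cᵀ =
  [ 0.6800   0.4700   0.5200]
  [ 0.0875   0.6200   0.3025]
  [ 0.0900   0.1800   0.5400]
(I − A)⁻¹ = adj(I−A) / det(I−A) ≈
  [   1.6979     1.1735     1.2984]
  [   0.2185     1.5481     0.7553]
  [   0.2247     0.4494     1.3483]
The output multiplier for sector j is the column-j sum of the Leontief inverse (I − A)⁻¹ = adj(I−A) / det(I−A).
Column 3 of adj(I−A): (0.5200, 0.3025, 0.5400); det(I−A) = 0.4005.
m_3 = (0.5200 + 0.3025 + 0.5400) / 0.4005 = 1.3625 / 0.4005 ≈ 3.402.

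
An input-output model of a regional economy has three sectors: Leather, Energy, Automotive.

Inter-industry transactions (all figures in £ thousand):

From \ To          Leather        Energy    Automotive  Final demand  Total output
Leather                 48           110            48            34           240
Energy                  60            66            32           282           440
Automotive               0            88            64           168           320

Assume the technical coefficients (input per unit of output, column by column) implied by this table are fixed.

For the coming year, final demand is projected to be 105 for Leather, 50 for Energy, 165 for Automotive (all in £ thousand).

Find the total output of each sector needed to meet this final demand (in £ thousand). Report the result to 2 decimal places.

Technical coefficients a_ij = z_ij / X_j:
  a_LL = 48/240 = 0.20, a_EL = 60/240 = 0.25, a_AL = 0/240 = 0.00
  a_LE = 110/440 = 0.25, a_EE = 66/440 = 0.15, a_AE = 88/440 = 0.20
  a_LA = 48/320 = 0.15, a_EA = 32/320 = 0.10, a_AA = 64/320 = 0.20
I − A =
  [   0.80    -0.25    -0.15]
  [  -0.25     0.85    -0.10]
  [   0.00    -0.20     0.80]
Cofactors of I−A, C_ij = (−1)^(i+j)·(minor ij) (rows/columns in the sector order above):
  C_11 = (0.85)(0.80) − (-0.10)(-0.20) = 0.6600
  C_12 = −[(-0.25)(0.80) − (-0.10)(0.00)] = 0.2000
  C_13 = (-0.25)(-0.20) − (0.85)(0.00) = 0.0500
  C_21 = −[(-0.25)(0.80) − (-0.15)(-0.20)] = 0.2300
  C_22 = (0.80)(0.80) − (-0.15)(0.00) = 0.6400
  C_23 = −[(0.80)(-0.20) − (-0.25)(0.00)] = 0.1600
  C_31 = (-0.25)(-0.10) − (-0.15)(0.85) = 0.1525
  C_32 = −[(0.80)(-0.10) − (-0.15)(-0.25)] = 0.1175
  C_33 = (0.80)(0.85) − (-0.25)(-0.25) = 0.6175
det(I−A) = Σ_j (I−A)_1j·C_1j = (0.80)(0.6600) + (-0.25)(0.2000) + (-0.15)(0.0500) = 0.4705
adj(I−A) = Cᵀ =
  [ 0.6600   0.2300   0.1525]
  [ 0.2000   0.6400   0.1175]
  [ 0.0500   0.1600   0.6175]
(I − A)⁻¹ = adj(I−A) / det(I−A) ≈
  [   1.4028     0.4888     0.3241]
  [   0.4251     1.3603     0.2497]
  [   0.1063     0.3401     1.3124]
x = (I − A)⁻¹ d = adj(I−A)·d / det(I−A), with det(I−A) = 0.4705:
  x_L = (0.6600·105 + 0.2300·50 + 0.1525·165) / 0.4705 = 105.9625 / 0.4705 ≈ 225.21
  x_E = (0.2000·105 + 0.6400·50 + 0.1175·165) / 0.4705 = 72.3875 / 0.4705 ≈ 153.85
  x_A = (0.0500·105 + 0.1600·50 + 0.6175·165) / 0.4705 = 115.1375 / 0.4705 ≈ 244.71

x_L = 225.21, x_E = 153.85, x_A = 244.71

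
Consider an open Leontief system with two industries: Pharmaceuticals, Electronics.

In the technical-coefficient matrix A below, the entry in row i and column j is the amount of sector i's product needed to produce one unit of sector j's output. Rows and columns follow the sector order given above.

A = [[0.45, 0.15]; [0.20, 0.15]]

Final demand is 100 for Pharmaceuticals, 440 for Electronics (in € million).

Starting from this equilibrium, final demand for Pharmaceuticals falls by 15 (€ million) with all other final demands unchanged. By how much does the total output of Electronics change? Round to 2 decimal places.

I − A =
  [   0.55    -0.15]
  [  -0.20     0.85]
det(I−A) = (0.55)(0.85) − (-0.15)(-0.20) = 0.4375
adj(I−A) = [[0.85, 0.15], [0.20, 0.55]]
(I − A)⁻¹ = adj(I−A) / det(I−A) ≈
  [   1.9429     0.3429]
  [   0.4571     1.2571]
Δx = (I − A)⁻¹ Δd with Δd having -15 in the Pharmaceuticals component and 0 elsewhere.
So Δx_2 = L_21 · (-15), where L_21 = adj(I−A)_21 / det(I−A) = 0.20 / 0.4375.
Δx_2 = 0.20 × (-15) / 0.4375 = -3.00 / 0.4375 ≈ -6.86.

Δx_2 = -6.86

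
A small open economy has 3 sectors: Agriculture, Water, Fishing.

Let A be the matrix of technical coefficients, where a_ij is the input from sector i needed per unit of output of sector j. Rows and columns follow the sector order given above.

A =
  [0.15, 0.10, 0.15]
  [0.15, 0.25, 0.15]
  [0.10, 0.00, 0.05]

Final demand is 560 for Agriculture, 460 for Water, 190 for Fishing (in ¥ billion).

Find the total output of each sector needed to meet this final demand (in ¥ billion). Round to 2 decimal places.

I − A =
  [   0.85    -0.10    -0.15]
  [  -0.15     0.75    -0.15]
  [  -0.10     0.00     0.95]
Cofactors of I−A, C_ij = (−1)^(i+j)·(minor ij) (rows/columns in the sector order above):
  C_11 = (0.75)(0.95) − (-0.15)(0.00) = 0.7125
  C_12 = −[(-0.15)(0.95) − (-0.15)(-0.10)] = 0.1575
  C_13 = (-0.15)(0.00) − (0.75)(-0.10) = 0.0750
  C_21 = −[(-0.10)(0.95) − (-0.15)(0.00)] = 0.0950
  C_22 = (0.85)(0.95) − (-0.15)(-0.10) = 0.7925
  C_23 = −[(0.85)(0.00) − (-0.10)(-0.10)] = 0.0100
  C_31 = (-0.10)(-0.15) − (-0.15)(0.75) = 0.1275
  C_32 = −[(0.85)(-0.15) − (-0.15)(-0.15)] = 0.1500
  C_33 = (0.85)(0.75) − (-0.10)(-0.15) = 0.6225
det(I−A) = Σ_j (I−A)_1j·C_1j = (0.85)(0.7125) + (-0.10)(0.1575) + (-0.15)(0.0750) = 0.578625
adj(I−A) = Cᵀ =
  [ 0.7125   0.0950   0.1275]
  [ 0.1575   0.7925   0.1500]
  [ 0.0750   0.0100   0.6225]
(I − A)⁻¹ = adj(I−A) / det(I−A) ≈
  [   1.2314     0.1642     0.2203]
  [   0.2722     1.3696     0.2592]
  [   0.1296     0.0173     1.0758]
x = (I − A)⁻¹ d = adj(I−A)·d / det(I−A), with det(I−A) = 0.578625:
  x_A = (0.7125·560 + 0.0950·460 + 0.1275·190) / 0.578625 = 466.925 / 0.578625 ≈ 806.96
  x_W = (0.1575·560 + 0.7925·460 + 0.1500·190) / 0.578625 = 481.25 / 0.578625 ≈ 831.71
  x_F = (0.0750·560 + 0.0100·460 + 0.6225·190) / 0.578625 = 164.875 / 0.578625 ≈ 284.94

x_A = 806.96, x_W = 831.71, x_F = 284.94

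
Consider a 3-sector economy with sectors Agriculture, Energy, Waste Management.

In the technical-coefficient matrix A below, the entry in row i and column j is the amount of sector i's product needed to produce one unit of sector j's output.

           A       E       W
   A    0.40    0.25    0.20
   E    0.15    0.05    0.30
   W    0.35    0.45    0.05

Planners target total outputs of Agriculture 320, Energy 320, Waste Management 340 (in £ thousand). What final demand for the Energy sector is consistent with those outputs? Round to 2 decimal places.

I − A =
  [   0.60    -0.25    -0.20]
  [  -0.15     0.95    -0.30]
  [  -0.35    -0.45     0.95]
d = (I − A) x:
  d_A = (+0.60)·320 + (-0.25)·320 + (-0.20)·340 = 44.00
  d_E = (-0.15)·320 + (+0.95)·320 + (-0.30)·340 = 154.00
  d_W = (-0.35)·320 + (-0.45)·320 + (+0.95)·340 = 67.00

d_E = 154.00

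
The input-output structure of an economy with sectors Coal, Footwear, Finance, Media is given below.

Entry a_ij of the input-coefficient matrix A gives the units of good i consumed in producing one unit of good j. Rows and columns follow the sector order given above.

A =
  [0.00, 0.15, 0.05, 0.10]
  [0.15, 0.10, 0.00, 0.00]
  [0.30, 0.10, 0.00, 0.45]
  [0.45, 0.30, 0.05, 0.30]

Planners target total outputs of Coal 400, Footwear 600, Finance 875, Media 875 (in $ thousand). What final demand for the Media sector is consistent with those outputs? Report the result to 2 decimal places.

d_4 = 208.75

I − A =
  [   1.00    -0.15    -0.05    -0.10]
  [  -0.15     0.90     0.00     0.00]
  [  -0.30    -0.10     1.00    -0.45]
  [  -0.45    -0.30    -0.05     0.70]
d = (I − A) x:
  d_1 = (+1.00)·400 + (-0.15)·600 + (-0.05)·875 + (-0.10)·875 = 178.75
  d_2 = (-0.15)·400 + (+0.90)·600 + (+0.00)·875 + (+0.00)·875 = 480.00
  d_3 = (-0.30)·400 + (-0.10)·600 + (+1.00)·875 + (-0.45)·875 = 301.25
  d_4 = (-0.45)·400 + (-0.30)·600 + (-0.05)·875 + (+0.70)·875 = 208.75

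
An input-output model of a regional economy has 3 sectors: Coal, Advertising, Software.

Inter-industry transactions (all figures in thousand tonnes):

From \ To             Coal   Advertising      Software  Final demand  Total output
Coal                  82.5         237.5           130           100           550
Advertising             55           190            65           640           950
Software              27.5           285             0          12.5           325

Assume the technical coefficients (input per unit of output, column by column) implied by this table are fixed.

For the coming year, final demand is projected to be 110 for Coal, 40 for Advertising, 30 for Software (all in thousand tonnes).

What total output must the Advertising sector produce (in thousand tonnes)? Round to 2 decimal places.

x_A = 89.97

Technical coefficients a_ij = z_ij / X_j:
  a_CC = 82.5/550 = 0.15, a_AC = 55/550 = 0.10, a_SC = 27.5/550 = 0.05
  a_CA = 237.5/950 = 0.25, a_AA = 190/950 = 0.20, a_SA = 285/950 = 0.30
  a_CS = 130/325 = 0.40, a_AS = 65/325 = 0.20, a_SS = 0/325 = 0.00
I − A =
  [   0.85    -0.25    -0.40]
  [  -0.10     0.80    -0.20]
  [  -0.05    -0.30     1.00]
Cofactors of I−A, C_ij = (−1)^(i+j)·(minor ij) (rows/columns in the sector order above):
  C_11 = (0.80)(1.00) − (-0.20)(-0.30) = 0.7400
  C_12 = −[(-0.10)(1.00) − (-0.20)(-0.05)] = 0.1100
  C_13 = (-0.10)(-0.30) − (0.80)(-0.05) = 0.0700
  C_21 = −[(-0.25)(1.00) − (-0.40)(-0.30)] = 0.3700
  C_22 = (0.85)(1.00) − (-0.40)(-0.05) = 0.8300
  C_23 = −[(0.85)(-0.30) − (-0.25)(-0.05)] = 0.2675
  C_31 = (-0.25)(-0.20) − (-0.40)(0.80) = 0.3700
  C_32 = −[(0.85)(-0.20) − (-0.40)(-0.10)] = 0.2100
  C_33 = (0.85)(0.80) − (-0.25)(-0.10) = 0.6550
det(I−A) = Σ_j (I−A)_1j·C_1j = (0.85)(0.7400) + (-0.25)(0.1100) + (-0.40)(0.0700) = 0.5735
adj(I−A) = Cᵀ =
  [ 0.7400   0.3700   0.3700]
  [ 0.1100   0.8300   0.2100]
  [ 0.0700   0.2675   0.6550]
(I − A)⁻¹ = adj(I−A) / det(I−A) ≈
  [   1.2903     0.6452     0.6452]
  [   0.1918     1.4473     0.3662]
  [   0.1221     0.4664     1.1421]
x = (I − A)⁻¹ d = adj(I−A)·d / det(I−A), with det(I−A) = 0.5735:
  x_C = (0.7400·110 + 0.3700·40 + 0.3700·30) / 0.5735 = 107.30 / 0.5735 ≈ 187.10
  x_A = (0.1100·110 + 0.8300·40 + 0.2100·30) / 0.5735 = 51.60 / 0.5735 ≈ 89.97
  x_S = (0.0700·110 + 0.2675·40 + 0.6550·30) / 0.5735 = 38.05 / 0.5735 ≈ 66.35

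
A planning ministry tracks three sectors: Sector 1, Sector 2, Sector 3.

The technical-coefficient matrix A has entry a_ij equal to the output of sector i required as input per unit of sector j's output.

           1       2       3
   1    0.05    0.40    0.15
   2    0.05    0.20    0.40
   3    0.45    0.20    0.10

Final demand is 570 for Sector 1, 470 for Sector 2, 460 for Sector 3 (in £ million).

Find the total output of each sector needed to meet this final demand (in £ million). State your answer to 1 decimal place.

I − A =
  [   0.95    -0.40    -0.15]
  [  -0.05     0.80    -0.40]
  [  -0.45    -0.20     0.90]
Cofactors of I−A, C_ij = (−1)^(i+j)·(minor ij) (rows/columns in the sector order above):
  C_11 = (0.80)(0.90) − (-0.40)(-0.20) = 0.6400
  C_12 = −[(-0.05)(0.90) − (-0.40)(-0.45)] = 0.2250
  C_13 = (-0.05)(-0.20) − (0.80)(-0.45) = 0.3700
  C_21 = −[(-0.40)(0.90) − (-0.15)(-0.20)] = 0.3900
  C_22 = (0.95)(0.90) − (-0.15)(-0.45) = 0.7875
  C_23 = −[(0.95)(-0.20) − (-0.40)(-0.45)] = 0.3700
  C_31 = (-0.40)(-0.40) − (-0.15)(0.80) = 0.2800
  C_32 = −[(0.95)(-0.40) − (-0.15)(-0.05)] = 0.3875
  C_33 = (0.95)(0.80) − (-0.40)(-0.05) = 0.7400
det(I−A) = Σ_j (I−A)_1j·C_1j = (0.95)(0.6400) + (-0.40)(0.2250) + (-0.15)(0.3700) = 0.4625
adj(I−A) = Cᵀ =
  [ 0.6400   0.3900   0.2800]
  [ 0.2250   0.7875   0.3875]
  [ 0.3700   0.3700   0.7400]
(I − A)⁻¹ = adj(I−A) / det(I−A) ≈
  [   1.3838     0.8432     0.6054]
  [   0.4865     1.7027     0.8378]
  [   0.8000     0.8000     1.6000]
x = (I − A)⁻¹ d = adj(I−A)·d / det(I−A), with det(I−A) = 0.4625:
  x_1 = (0.6400·570 + 0.3900·470 + 0.2800·460) / 0.4625 = 676.90 / 0.4625 ≈ 1463.6
  x_2 = (0.2250·570 + 0.7875·470 + 0.3875·460) / 0.4625 = 676.625 / 0.4625 ≈ 1463.0
  x_3 = (0.3700·570 + 0.3700·470 + 0.7400·460) / 0.4625 = 725.20 / 0.4625 = 1568.0

x_1 = 1463.6, x_2 = 1463.0, x_3 = 1568.0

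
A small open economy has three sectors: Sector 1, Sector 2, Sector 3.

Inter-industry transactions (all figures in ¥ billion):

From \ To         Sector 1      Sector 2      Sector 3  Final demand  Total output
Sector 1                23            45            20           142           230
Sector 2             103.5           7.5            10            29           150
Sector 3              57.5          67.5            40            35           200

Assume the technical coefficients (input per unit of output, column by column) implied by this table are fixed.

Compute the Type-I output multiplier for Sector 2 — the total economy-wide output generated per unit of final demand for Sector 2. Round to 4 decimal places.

Technical coefficients a_ij = z_ij / X_j:
  a_11 = 23/230 = 0.10, a_21 = 103.5/230 = 0.45, a_31 = 57.5/230 = 0.25
  a_12 = 45/150 = 0.30, a_22 = 7.5/150 = 0.05, a_32 = 67.5/150 = 0.45
  a_13 = 20/200 = 0.10, a_23 = 10/200 = 0.05, a_33 = 40/200 = 0.20
I − A =
  [   0.90    -0.30    -0.10]
  [  -0.45     0.95    -0.05]
  [  -0.25    -0.45     0.80]
Cofactors of I−A, C_ij = (−1)^(i+j)·(minor ij) (rows/columns in the sector order above):
  C_11 = (0.95)(0.80) − (-0.05)(-0.45) = 0.7375
  C_12 = −[(-0.45)(0.80) − (-0.05)(-0.25)] = 0.3725
  C_13 = (-0.45)(-0.45) − (0.95)(-0.25) = 0.4400
  C_21 = −[(-0.30)(0.80) − (-0.10)(-0.45)] = 0.2850
  C_22 = (0.90)(0.80) − (-0.10)(-0.25) = 0.6950
  C_23 = −[(0.90)(-0.45) − (-0.30)(-0.25)] = 0.4800
  C_31 = (-0.30)(-0.05) − (-0.10)(0.95) = 0.1100
  C_32 = −[(0.90)(-0.05) − (-0.10)(-0.45)] = 0.0900
  C_33 = (0.90)(0.95) − (-0.30)(-0.45) = 0.7200
det(I−A) = Σ_j (I−A)_1j·C_1j = (0.90)(0.7375) + (-0.30)(0.3725) + (-0.10)(0.4400) = 0.5080
adj(I−A) = Cᵀ =
  [ 0.7375   0.2850   0.1100]
  [ 0.3725   0.6950   0.0900]
  [ 0.4400   0.4800   0.7200]
(I − A)⁻¹ = adj(I−A) / det(I−A) ≈
  [   1.45177     0.56102     0.21654]
  [   0.73327     1.36811     0.17717]
  [   0.86614     0.94488     1.41732]
The output multiplier for sector j is the column-j sum of the Leontief inverse (I − A)⁻¹ = adj(I−A) / det(I−A).
Column 2 of adj(I−A): (0.2850, 0.6950, 0.4800); det(I−A) = 0.5080.
m_2 = (0.2850 + 0.6950 + 0.4800) / 0.5080 = 1.46 / 0.5080 ≈ 2.8740.

m_2 = 2.8740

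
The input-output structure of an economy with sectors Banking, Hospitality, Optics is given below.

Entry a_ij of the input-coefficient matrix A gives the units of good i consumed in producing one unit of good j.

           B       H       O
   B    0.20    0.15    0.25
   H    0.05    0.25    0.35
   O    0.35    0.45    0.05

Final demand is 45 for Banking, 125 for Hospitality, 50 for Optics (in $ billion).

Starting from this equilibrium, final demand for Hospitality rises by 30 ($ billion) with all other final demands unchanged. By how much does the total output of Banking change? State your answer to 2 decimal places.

Δx_B = 22.03

I − A =
  [   0.80    -0.15    -0.25]
  [  -0.05     0.75    -0.35]
  [  -0.35    -0.45     0.95]
Cofactors of I−A, C_ij = (−1)^(i+j)·(minor ij) (rows/columns in the sector order above):
  C_11 = (0.75)(0.95) − (-0.35)(-0.45) = 0.5550
  C_12 = −[(-0.05)(0.95) − (-0.35)(-0.35)] = 0.1700
  C_13 = (-0.05)(-0.45) − (0.75)(-0.35) = 0.2850
  C_21 = −[(-0.15)(0.95) − (-0.25)(-0.45)] = 0.2550
  C_22 = (0.80)(0.95) − (-0.25)(-0.35) = 0.6725
  C_23 = −[(0.80)(-0.45) − (-0.15)(-0.35)] = 0.4125
  C_31 = (-0.15)(-0.35) − (-0.25)(0.75) = 0.2400
  C_32 = −[(0.80)(-0.35) − (-0.25)(-0.05)] = 0.2925
  C_33 = (0.80)(0.75) − (-0.15)(-0.05) = 0.5925
det(I−A) = Σ_j (I−A)_1j·C_1j = (0.80)(0.5550) + (-0.15)(0.1700) + (-0.25)(0.2850) = 0.34725
adj(I−A) = Cᵀ =
  [ 0.5550   0.2550   0.2400]
  [ 0.1700   0.6725   0.2925]
  [ 0.2850   0.4125   0.5925]
(I − A)⁻¹ = adj(I−A) / det(I−A) ≈
  [   1.5983     0.7343     0.6911]
  [   0.4896     1.9366     0.8423]
  [   0.8207     1.1879     1.7063]
Δx = (I − A)⁻¹ Δd with Δd having +30 in the Hospitality component and 0 elsewhere.
So Δx_B = L_BH · (+30), where L_BH = adj(I−A)_BH / det(I−A) = 0.2550 / 0.34725.
Δx_B = 0.2550 × (+30) / 0.34725 = 7.65 / 0.34725 ≈ 22.03.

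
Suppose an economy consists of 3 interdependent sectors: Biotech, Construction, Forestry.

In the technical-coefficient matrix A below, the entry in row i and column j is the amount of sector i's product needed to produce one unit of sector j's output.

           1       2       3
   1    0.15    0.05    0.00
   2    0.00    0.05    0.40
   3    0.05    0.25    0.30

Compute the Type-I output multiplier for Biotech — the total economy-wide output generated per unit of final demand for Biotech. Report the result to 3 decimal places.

I − A =
  [   0.85    -0.05     0.00]
  [   0.00     0.95    -0.40]
  [  -0.05    -0.25     0.70]
Cofactors of I−A, C_ij = (−1)^(i+j)·(minor ij) (rows/columns in the sector order above):
  C_11 = (0.95)(0.70) − (-0.40)(-0.25) = 0.5650
  C_12 = −[(0.00)(0.70) − (-0.40)(-0.05)] = 0.0200
  C_13 = (0.00)(-0.25) − (0.95)(-0.05) = 0.0475
  C_21 = −[(-0.05)(0.70) − (0.00)(-0.25)] = 0.0350
  C_22 = (0.85)(0.70) − (0.00)(-0.05) = 0.5950
  C_23 = −[(0.85)(-0.25) − (-0.05)(-0.05)] = 0.2150
  C_31 = (-0.05)(-0.40) − (0.00)(0.95) = 0.0200
  C_32 = −[(0.85)(-0.40) − (0.00)(0.00)] = 0.3400
  C_33 = (0.85)(0.95) − (-0.05)(0.00) = 0.8075
det(I−A) = Σ_j (I−A)_1j·C_1j = (0.85)(0.5650) + (-0.05)(0.0200) + (0.00)(0.0475) = 0.47925
adj(I−A) = Cᵀ =
  [ 0.5650   0.0350   0.0200]
  [ 0.0200   0.5950   0.3400]
  [ 0.0475   0.2150   0.8075]
(I − A)⁻¹ = adj(I−A) / det(I−A) ≈
  [   1.1789     0.0730     0.0417]
  [   0.0417     1.2415     0.7094]
  [   0.0991     0.4486     1.6849]
The output multiplier for sector j is the column-j sum of the Leontief inverse (I − A)⁻¹ = adj(I−A) / det(I−A).
Column 1 of adj(I−A): (0.5650, 0.0200, 0.0475); det(I−A) = 0.47925.
m_1 = (0.5650 + 0.0200 + 0.0475) / 0.47925 = 0.6325 / 0.47925 ≈ 1.320.

m_1 = 1.320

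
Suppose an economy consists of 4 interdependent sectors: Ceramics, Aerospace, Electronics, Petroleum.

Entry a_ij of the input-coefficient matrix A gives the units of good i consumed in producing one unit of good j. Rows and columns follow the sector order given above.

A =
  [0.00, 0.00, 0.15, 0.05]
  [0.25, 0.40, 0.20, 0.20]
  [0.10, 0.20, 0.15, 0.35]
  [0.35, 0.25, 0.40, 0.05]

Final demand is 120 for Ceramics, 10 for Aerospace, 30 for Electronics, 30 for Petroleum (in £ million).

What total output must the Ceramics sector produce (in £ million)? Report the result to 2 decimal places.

x_1 = 163.53

I − A =
  [   1.00     0.00    -0.15    -0.05]
  [  -0.25     0.60    -0.20    -0.20]
  [  -0.10    -0.20     0.85    -0.35]
  [  -0.35    -0.25    -0.40     0.95]
Compute the cofactors C_ij = (−1)^(i+j)·(3×3 minor ij) of I−A; the adjugate is their transpose:
adj(I−A) = Cᵀ =
  [ 0.286500   0.056250   0.092500   0.061000]
  [ 0.277875   0.618000   0.317625   0.261750]
  [ 0.208875   0.275250   0.506375   0.255500]
  [ 0.266625   0.299250   0.330875   0.453500]
det(I−A) = Σ_j (I−A)_1j·C_1j = (1.00)(0.286500) + (0.00)(0.277875) + (-0.15)(0.208875) + (-0.05)(0.266625) = 0.2418375
(I − A)⁻¹ = adj(I−A) / det(I−A) ≈
  [   1.1847     0.2326     0.3825     0.2522]
  [   1.1490     2.5554     1.3134     1.0823]
  [   0.8637     1.1382     2.0939     1.0565]
  [   1.1025     1.2374     1.3682     1.8752]
x = (I − A)⁻¹ d = adj(I−A)·d / det(I−A), with det(I−A) = 0.2418375:
  x_1 = (0.286500·120 + 0.056250·10 + 0.092500·30 + 0.061000·30) / 0.2418375 = 39.5475 / 0.2418375 ≈ 163.53
  x_2 = (0.277875·120 + 0.618000·10 + 0.317625·30 + 0.261750·30) / 0.2418375 = 56.90625 / 0.2418375 ≈ 235.31
  x_3 = (0.208875·120 + 0.275250·10 + 0.506375·30 + 0.255500·30) / 0.2418375 = 50.67375 / 0.2418375 ≈ 209.54
  x_4 = (0.266625·120 + 0.299250·10 + 0.330875·30 + 0.453500·30) / 0.2418375 = 58.51875 / 0.2418375 ≈ 241.98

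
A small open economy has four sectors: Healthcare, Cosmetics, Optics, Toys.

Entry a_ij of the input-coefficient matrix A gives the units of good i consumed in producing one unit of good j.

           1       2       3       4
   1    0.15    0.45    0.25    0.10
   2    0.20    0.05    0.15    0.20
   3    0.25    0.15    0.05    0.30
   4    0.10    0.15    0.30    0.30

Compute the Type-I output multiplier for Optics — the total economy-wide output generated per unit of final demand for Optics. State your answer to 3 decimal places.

m_3 = 4.574

I − A =
  [   0.85    -0.45    -0.25    -0.10]
  [  -0.20     0.95    -0.15    -0.20]
  [  -0.25    -0.15     0.95    -0.30]
  [  -0.10    -0.15    -0.30     0.70]
Compute the cofactors C_ij = (−1)^(i+j)·(3×3 minor ij) of I−A; the adjugate is their transpose:
adj(I−A) = Cᵀ =
  [ 0.486250   0.315000   0.263750   0.272500]
  [ 0.179750   0.420500   0.184750   0.225000]
  [ 0.220250   0.222000   0.455250   0.290000]
  [ 0.202375   0.230250   0.272375   0.578750]
det(I−A) = Σ_j (I−A)_1j·C_1j = (0.85)(0.486250) + (-0.45)(0.179750) + (-0.25)(0.220250) + (-0.10)(0.202375) = 0.257125
(I − A)⁻¹ = adj(I−A) / det(I−A) ≈
  [   1.8911     1.2251     1.0258     1.0598]
  [   0.6991     1.6354     0.7185     0.8751]
  [   0.8566     0.8634     1.7705     1.1279]
  [   0.7871     0.8955     1.0593     2.2509]
The output multiplier for sector j is the column-j sum of the Leontief inverse (I − A)⁻¹ = adj(I−A) / det(I−A).
Column 3 of adj(I−A): (0.263750, 0.184750, 0.455250, 0.272375); det(I−A) = 0.257125.
m_3 = (0.263750 + 0.184750 + 0.455250 + 0.272375) / 0.257125 = 1.176125 / 0.257125 ≈ 4.574.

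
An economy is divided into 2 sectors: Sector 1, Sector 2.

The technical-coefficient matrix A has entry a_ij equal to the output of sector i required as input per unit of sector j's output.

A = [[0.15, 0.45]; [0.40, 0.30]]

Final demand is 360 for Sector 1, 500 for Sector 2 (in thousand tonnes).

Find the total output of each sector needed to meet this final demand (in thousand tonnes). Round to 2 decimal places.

I − A =
  [   0.85    -0.45]
  [  -0.40     0.70]
det(I−A) = (0.85)(0.70) − (-0.45)(-0.40) = 0.4150
adj(I−A) = [[0.70, 0.45], [0.40, 0.85]]
(I − A)⁻¹ = adj(I−A) / det(I−A) ≈
  [   1.6867     1.0843]
  [   0.9639     2.0482]
x = (I − A)⁻¹ d = adj(I−A)·d / det(I−A), with det(I−A) = 0.4150:
  x_1 = (0.70·360 + 0.45·500) / 0.4150 = 477.00 / 0.4150 ≈ 1149.40
  x_2 = (0.40·360 + 0.85·500) / 0.4150 = 569.00 / 0.4150 ≈ 1371.08

x_1 = 1149.40, x_2 = 1371.08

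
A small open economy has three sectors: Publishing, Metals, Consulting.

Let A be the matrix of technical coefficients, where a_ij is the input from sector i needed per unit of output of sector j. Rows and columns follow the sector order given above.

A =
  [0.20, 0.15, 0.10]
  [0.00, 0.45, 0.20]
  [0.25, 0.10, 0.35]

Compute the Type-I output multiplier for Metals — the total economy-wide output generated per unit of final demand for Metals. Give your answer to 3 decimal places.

m_2 = 2.894

I − A =
  [   0.80    -0.15    -0.10]
  [   0.00     0.55    -0.20]
  [  -0.25    -0.10     0.65]
Cofactors of I−A, C_ij = (−1)^(i+j)·(minor ij) (rows/columns in the sector order above):
  C_11 = (0.55)(0.65) − (-0.20)(-0.10) = 0.3375
  C_12 = −[(0.00)(0.65) − (-0.20)(-0.25)] = 0.0500
  C_13 = (0.00)(-0.10) − (0.55)(-0.25) = 0.1375
  C_21 = −[(-0.15)(0.65) − (-0.10)(-0.10)] = 0.1075
  C_22 = (0.80)(0.65) − (-0.10)(-0.25) = 0.4950
  C_23 = −[(0.80)(-0.10) − (-0.15)(-0.25)] = 0.1175
  C_31 = (-0.15)(-0.20) − (-0.10)(0.55) = 0.0850
  C_32 = −[(0.80)(-0.20) − (-0.10)(0.00)] = 0.1600
  C_33 = (0.80)(0.55) − (-0.15)(0.00) = 0.4400
det(I−A) = Σ_j (I−A)_1j·C_1j = (0.80)(0.3375) + (-0.15)(0.0500) + (-0.10)(0.1375) = 0.24875
adj(I−A) = Cᵀ =
  [ 0.3375   0.1075   0.0850]
  [ 0.0500   0.4950   0.1600]
  [ 0.1375   0.1175   0.4400]
(I − A)⁻¹ = adj(I−A) / det(I−A) ≈
  [   1.3568     0.4322     0.3417]
  [   0.2010     1.9899     0.6432]
  [   0.5528     0.4724     1.7688]
The output multiplier for sector j is the column-j sum of the Leontief inverse (I − A)⁻¹ = adj(I−A) / det(I−A).
Column 2 of adj(I−A): (0.1075, 0.4950, 0.1175); det(I−A) = 0.24875.
m_2 = (0.1075 + 0.4950 + 0.1175) / 0.24875 = 0.72 / 0.24875 ≈ 2.894.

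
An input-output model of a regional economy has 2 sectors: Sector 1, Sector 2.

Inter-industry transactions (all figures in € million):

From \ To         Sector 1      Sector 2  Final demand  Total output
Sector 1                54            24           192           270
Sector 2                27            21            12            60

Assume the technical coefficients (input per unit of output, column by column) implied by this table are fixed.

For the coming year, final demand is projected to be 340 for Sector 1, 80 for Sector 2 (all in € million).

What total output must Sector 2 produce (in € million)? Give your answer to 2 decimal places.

x_2 = 204.17

Technical coefficients a_ij = z_ij / X_j:
  a_11 = 54/270 = 0.20, a_21 = 27/270 = 0.10
  a_12 = 24/60 = 0.40, a_22 = 21/60 = 0.35
I − A =
  [   0.80    -0.40]
  [  -0.10     0.65]
det(I−A) = (0.80)(0.65) − (-0.40)(-0.10) = 0.4800
adj(I−A) = [[0.65, 0.40], [0.10, 0.80]]
(I − A)⁻¹ = adj(I−A) / det(I−A) ≈
  [   1.3542     0.8333]
  [   0.2083     1.6667]
x = (I − A)⁻¹ d = adj(I−A)·d / det(I−A), with det(I−A) = 0.4800:
  x_1 = (0.65·340 + 0.40·80) / 0.4800 = 253.00 / 0.4800 ≈ 527.08
  x_2 = (0.10·340 + 0.80·80) / 0.4800 = 98.00 / 0.4800 ≈ 204.17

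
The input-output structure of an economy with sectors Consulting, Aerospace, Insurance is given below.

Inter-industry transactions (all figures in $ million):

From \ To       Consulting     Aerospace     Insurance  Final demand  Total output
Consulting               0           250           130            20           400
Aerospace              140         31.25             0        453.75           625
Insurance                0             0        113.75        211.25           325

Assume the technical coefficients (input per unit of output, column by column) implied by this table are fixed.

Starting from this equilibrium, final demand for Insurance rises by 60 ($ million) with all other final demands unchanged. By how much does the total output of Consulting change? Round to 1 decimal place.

Δx_1 = 43.3

Technical coefficients a_ij = z_ij / X_j:
  a_11 = 0/400 = 0.00, a_21 = 140/400 = 0.35, a_31 = 0/400 = 0.00
  a_12 = 250/625 = 0.40, a_22 = 31.25/625 = 0.05, a_32 = 0/625 = 0.00
  a_13 = 130/325 = 0.40, a_23 = 0/325 = 0.00, a_33 = 113.75/325 = 0.35
I − A =
  [   1.00    -0.40    -0.40]
  [  -0.35     0.95     0.00]
  [   0.00     0.00     0.65]
Cofactors of I−A, C_ij = (−1)^(i+j)·(minor ij) (rows/columns in the sector order above):
  C_11 = (0.95)(0.65) − (0.00)(0.00) = 0.6175
  C_12 = −[(-0.35)(0.65) − (0.00)(0.00)] = 0.2275
  C_13 = (-0.35)(0.00) − (0.95)(0.00) = 0.0000
  C_21 = −[(-0.40)(0.65) − (-0.40)(0.00)] = 0.2600
  C_22 = (1.00)(0.65) − (-0.40)(0.00) = 0.6500
  C_23 = −[(1.00)(0.00) − (-0.40)(0.00)] = 0.0000
  C_31 = (-0.40)(0.00) − (-0.40)(0.95) = 0.3800
  C_32 = −[(1.00)(0.00) − (-0.40)(-0.35)] = 0.1400
  C_33 = (1.00)(0.95) − (-0.40)(-0.35) = 0.8100
det(I−A) = Σ_j (I−A)_1j·C_1j = (1.00)(0.6175) + (-0.40)(0.2275) + (-0.40)(0.0000) = 0.5265
adj(I−A) = Cᵀ =
  [ 0.6175   0.2600   0.3800]
  [ 0.2275   0.6500   0.1400]
  [ 0.0000   0.0000   0.8100]
(I − A)⁻¹ = adj(I−A) / det(I−A) ≈
  [   1.1728     0.4938     0.7217]
  [   0.4321     1.2346     0.2659]
  [   0.0000     0.0000     1.5385]
Δx = (I − A)⁻¹ Δd with Δd having +60 in the Insurance component and 0 elsewhere.
So Δx_1 = L_13 · (+60), where L_13 = adj(I−A)_13 / det(I−A) = 0.3800 / 0.5265.
Δx_1 = 0.3800 × (+60) / 0.5265 = 22.80 / 0.5265 ≈ 43.3.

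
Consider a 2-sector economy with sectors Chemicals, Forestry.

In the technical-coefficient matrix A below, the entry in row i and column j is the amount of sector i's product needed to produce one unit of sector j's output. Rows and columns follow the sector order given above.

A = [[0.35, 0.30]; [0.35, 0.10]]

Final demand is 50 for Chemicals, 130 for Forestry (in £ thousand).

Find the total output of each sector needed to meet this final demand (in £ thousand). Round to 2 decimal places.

x_C = 175.00, x_F = 212.50

I − A =
  [   0.65    -0.30]
  [  -0.35     0.90]
det(I−A) = (0.65)(0.90) − (-0.30)(-0.35) = 0.4800
adj(I−A) = [[0.90, 0.30], [0.35, 0.65]]
(I − A)⁻¹ = adj(I−A) / det(I−A) ≈
  [   1.8750     0.6250]
  [   0.7292     1.3542]
x = (I − A)⁻¹ d = adj(I−A)·d / det(I−A), with det(I−A) = 0.4800:
  x_C = (0.90·50 + 0.30·130) / 0.4800 = 84.00 / 0.4800 = 175.00
  x_F = (0.35·50 + 0.65·130) / 0.4800 = 102.00 / 0.4800 = 212.50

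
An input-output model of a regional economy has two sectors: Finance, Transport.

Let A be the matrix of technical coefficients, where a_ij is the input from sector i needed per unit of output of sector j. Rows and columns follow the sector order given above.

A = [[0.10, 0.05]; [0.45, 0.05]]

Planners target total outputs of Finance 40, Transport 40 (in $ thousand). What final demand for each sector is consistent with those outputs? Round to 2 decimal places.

I − A =
  [   0.90    -0.05]
  [  -0.45     0.95]
d = (I − A) x:
  d_1 = (+0.90)·40 + (-0.05)·40 = 34.00
  d_2 = (-0.45)·40 + (+0.95)·40 = 20.00

d_1 = 34.00, d_2 = 20.00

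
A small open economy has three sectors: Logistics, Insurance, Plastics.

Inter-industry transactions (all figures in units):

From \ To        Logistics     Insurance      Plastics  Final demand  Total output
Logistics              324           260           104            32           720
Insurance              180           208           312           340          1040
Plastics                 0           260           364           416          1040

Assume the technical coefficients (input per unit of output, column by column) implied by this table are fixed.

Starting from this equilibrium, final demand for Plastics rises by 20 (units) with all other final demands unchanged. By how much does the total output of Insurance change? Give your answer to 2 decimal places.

Δx_2 = 19.20

Technical coefficients a_ij = z_ij / X_j:
  a_11 = 324/720 = 0.45, a_21 = 180/720 = 0.25, a_31 = 0/720 = 0.00
  a_12 = 260/1040 = 0.25, a_22 = 208/1040 = 0.20, a_32 = 260/1040 = 0.25
  a_13 = 104/1040 = 0.10, a_23 = 312/1040 = 0.30, a_33 = 364/1040 = 0.35
I − A =
  [   0.55    -0.25    -0.10]
  [  -0.25     0.80    -0.30]
  [   0.00    -0.25     0.65]
Cofactors of I−A, C_ij = (−1)^(i+j)·(minor ij) (rows/columns in the sector order above):
  C_11 = (0.80)(0.65) − (-0.30)(-0.25) = 0.4450
  C_12 = −[(-0.25)(0.65) − (-0.30)(0.00)] = 0.1625
  C_13 = (-0.25)(-0.25) − (0.80)(0.00) = 0.0625
  C_21 = −[(-0.25)(0.65) − (-0.10)(-0.25)] = 0.1875
  C_22 = (0.55)(0.65) − (-0.10)(0.00) = 0.3575
  C_23 = −[(0.55)(-0.25) − (-0.25)(0.00)] = 0.1375
  C_31 = (-0.25)(-0.30) − (-0.10)(0.80) = 0.1550
  C_32 = −[(0.55)(-0.30) − (-0.10)(-0.25)] = 0.1900
  C_33 = (0.55)(0.80) − (-0.25)(-0.25) = 0.3775
det(I−A) = Σ_j (I−A)_1j·C_1j = (0.55)(0.4450) + (-0.25)(0.1625) + (-0.10)(0.0625) = 0.197875
adj(I−A) = Cᵀ =
  [ 0.4450   0.1875   0.1550]
  [ 0.1625   0.3575   0.1900]
  [ 0.0625   0.1375   0.3775]
(I − A)⁻¹ = adj(I−A) / det(I−A) ≈
  [   2.2489     0.9476     0.7833]
  [   0.8212     1.8067     0.9602]
  [   0.3159     0.6949     1.9078]
Δx = (I − A)⁻¹ Δd with Δd having +20 in the Plastics component and 0 elsewhere.
So Δx_2 = L_23 · (+20), where L_23 = adj(I−A)_23 / det(I−A) = 0.1900 / 0.197875.
Δx_2 = 0.1900 × (+20) / 0.197875 = 3.80 / 0.197875 ≈ 19.20.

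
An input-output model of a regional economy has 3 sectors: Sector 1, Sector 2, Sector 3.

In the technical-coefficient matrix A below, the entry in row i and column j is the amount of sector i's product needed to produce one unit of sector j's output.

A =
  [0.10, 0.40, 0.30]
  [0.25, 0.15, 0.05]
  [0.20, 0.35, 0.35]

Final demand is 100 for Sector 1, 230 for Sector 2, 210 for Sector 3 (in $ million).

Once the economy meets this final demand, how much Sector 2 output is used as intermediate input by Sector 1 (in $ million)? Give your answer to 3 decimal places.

I − A =
  [   0.90    -0.40    -0.30]
  [  -0.25     0.85    -0.05]
  [  -0.20    -0.35     0.65]
Cofactors of I−A, C_ij = (−1)^(i+j)·(minor ij) (rows/columns in the sector order above):
  C_11 = (0.85)(0.65) − (-0.05)(-0.35) = 0.5350
  C_12 = −[(-0.25)(0.65) − (-0.05)(-0.20)] = 0.1725
  C_13 = (-0.25)(-0.35) − (0.85)(-0.20) = 0.2575
  C_21 = −[(-0.40)(0.65) − (-0.30)(-0.35)] = 0.3650
  C_22 = (0.90)(0.65) − (-0.30)(-0.20) = 0.5250
  C_23 = −[(0.90)(-0.35) − (-0.40)(-0.20)] = 0.3950
  C_31 = (-0.40)(-0.05) − (-0.30)(0.85) = 0.2750
  C_32 = −[(0.90)(-0.05) − (-0.30)(-0.25)] = 0.1200
  C_33 = (0.90)(0.85) − (-0.40)(-0.25) = 0.6650
det(I−A) = Σ_j (I−A)_1j·C_1j = (0.90)(0.5350) + (-0.40)(0.1725) + (-0.30)(0.2575) = 0.33525
adj(I−A) = Cᵀ =
  [ 0.5350   0.3650   0.2750]
  [ 0.1725   0.5250   0.1200]
  [ 0.2575   0.3950   0.6650]
(I − A)⁻¹ = adj(I−A) / det(I−A) ≈
  [   1.5958     1.0887     0.8203]
  [   0.5145     1.5660     0.3579]
  [   0.7681     1.1782     1.9836]
First solve x = (I − A)⁻¹ d = adj(I−A)·d / det(I−A); in particular x_1 = (0.5350·100 + 0.3650·230 + 0.2750·210) / 0.33525 = 195.20 / 0.33525 ≈ 582.25205.
Intermediate flow from 2 to 1: z_21 = a_21 · x_1 = 0.25 × 195.20 / 0.33525 = 48.80 / 0.33525 ≈ 145.563.

z_21 = 145.563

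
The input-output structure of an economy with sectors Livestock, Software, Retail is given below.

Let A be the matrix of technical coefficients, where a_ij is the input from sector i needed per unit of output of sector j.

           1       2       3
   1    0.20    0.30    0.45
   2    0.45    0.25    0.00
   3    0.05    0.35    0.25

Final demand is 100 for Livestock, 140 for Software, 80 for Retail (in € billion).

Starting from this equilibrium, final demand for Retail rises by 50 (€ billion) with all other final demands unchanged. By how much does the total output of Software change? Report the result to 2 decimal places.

Δx_2 = 38.79

I − A =
  [   0.80    -0.30    -0.45]
  [  -0.45     0.75     0.00]
  [  -0.05    -0.35     0.75]
Cofactors of I−A, C_ij = (−1)^(i+j)·(minor ij) (rows/columns in the sector order above):
  C_11 = (0.75)(0.75) − (0.00)(-0.35) = 0.5625
  C_12 = −[(-0.45)(0.75) − (0.00)(-0.05)] = 0.3375
  C_13 = (-0.45)(-0.35) − (0.75)(-0.05) = 0.1950
  C_21 = −[(-0.30)(0.75) − (-0.45)(-0.35)] = 0.3825
  C_22 = (0.80)(0.75) − (-0.45)(-0.05) = 0.5775
  C_23 = −[(0.80)(-0.35) − (-0.30)(-0.05)] = 0.2950
  C_31 = (-0.30)(0.00) − (-0.45)(0.75) = 0.3375
  C_32 = −[(0.80)(0.00) − (-0.45)(-0.45)] = 0.2025
  C_33 = (0.80)(0.75) − (-0.30)(-0.45) = 0.4650
det(I−A) = Σ_j (I−A)_1j·C_1j = (0.80)(0.5625) + (-0.30)(0.3375) + (-0.45)(0.1950) = 0.2610
adj(I−A) = Cᵀ =
  [ 0.5625   0.3825   0.3375]
  [ 0.3375   0.5775   0.2025]
  [ 0.1950   0.2950   0.4650]
(I − A)⁻¹ = adj(I−A) / det(I−A) ≈
  [   2.1552     1.4655     1.2931]
  [   1.2931     2.2126     0.7759]
  [   0.7471     1.1303     1.7816]
Δx = (I − A)⁻¹ Δd with Δd having +50 in the Retail component and 0 elsewhere.
So Δx_2 = L_23 · (+50), where L_23 = adj(I−A)_23 / det(I−A) = 0.2025 / 0.2610.
Δx_2 = 0.2025 × (+50) / 0.2610 = 10.125 / 0.2610 ≈ 38.79.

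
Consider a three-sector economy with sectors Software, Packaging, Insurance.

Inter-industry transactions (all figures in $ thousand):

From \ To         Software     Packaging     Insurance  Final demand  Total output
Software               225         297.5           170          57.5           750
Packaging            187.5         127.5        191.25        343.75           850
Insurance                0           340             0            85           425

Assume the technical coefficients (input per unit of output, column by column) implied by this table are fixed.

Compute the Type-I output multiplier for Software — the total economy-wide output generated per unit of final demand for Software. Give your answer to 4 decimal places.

Technical coefficients a_ij = z_ij / X_j:
  a_11 = 225/750 = 0.30, a_21 = 187.5/750 = 0.25, a_31 = 0/750 = 0.00
  a_12 = 297.5/850 = 0.35, a_22 = 127.5/850 = 0.15, a_32 = 340/850 = 0.40
  a_13 = 170/425 = 0.40, a_23 = 191.25/425 = 0.45, a_33 = 0/425 = 0.00
I − A =
  [   0.70    -0.35    -0.40]
  [  -0.25     0.85    -0.45]
  [   0.00    -0.40     1.00]
Cofactors of I−A, C_ij = (−1)^(i+j)·(minor ij) (rows/columns in the sector order above):
  C_11 = (0.85)(1.00) − (-0.45)(-0.40) = 0.6700
  C_12 = −[(-0.25)(1.00) − (-0.45)(0.00)] = 0.2500
  C_13 = (-0.25)(-0.40) − (0.85)(0.00) = 0.1000
  C_21 = −[(-0.35)(1.00) − (-0.40)(-0.40)] = 0.5100
  C_22 = (0.70)(1.00) − (-0.40)(0.00) = 0.7000
  C_23 = −[(0.70)(-0.40) − (-0.35)(0.00)] = 0.2800
  C_31 = (-0.35)(-0.45) − (-0.40)(0.85) = 0.4975
  C_32 = −[(0.70)(-0.45) − (-0.40)(-0.25)] = 0.4150
  C_33 = (0.70)(0.85) − (-0.35)(-0.25) = 0.5075
det(I−A) = Σ_j (I−A)_1j·C_1j = (0.70)(0.6700) + (-0.35)(0.2500) + (-0.40)(0.1000) = 0.3415
adj(I−A) = Cᵀ =
  [ 0.6700   0.5100   0.4975]
  [ 0.2500   0.7000   0.4150]
  [ 0.1000   0.2800   0.5075]
(I − A)⁻¹ = adj(I−A) / det(I−A) ≈
  [   1.96193     1.49341     1.45681]
  [   0.73206     2.04978     1.21523]
  [   0.29283     0.81991     1.48609]
The output multiplier for sector j is the column-j sum of the Leontief inverse (I − A)⁻¹ = adj(I−A) / det(I−A).
Column 1 of adj(I−A): (0.6700, 0.2500, 0.1000); det(I−A) = 0.3415.
m_1 = (0.6700 + 0.2500 + 0.1000) / 0.3415 = 1.02 / 0.3415 ≈ 2.9868.

m_1 = 2.9868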